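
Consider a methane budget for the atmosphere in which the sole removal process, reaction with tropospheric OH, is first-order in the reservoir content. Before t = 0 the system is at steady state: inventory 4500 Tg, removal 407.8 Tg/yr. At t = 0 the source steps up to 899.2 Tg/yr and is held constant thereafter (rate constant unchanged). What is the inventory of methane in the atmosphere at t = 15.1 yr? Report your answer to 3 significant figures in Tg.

8540 Tg

The sink rate constant is k = F₀/M₀ = 407.8/4500 = 0.09062 yr⁻¹.
Solving dM/dt = F₁ − kM with M(0) = M₀ gives M(t) = F₁/k + (M₀ − F₁/k)·e^(−kt).
F₁/k = 899.2/0.09062 = 9922.5 Tg; kt = 0.09062 × 15.1 = 1.368, e^(−kt) = 0.2545.
M(15.1) = 9922.5 + (4500 − 9922.5) × 0.2545 = 9922.5 − 1380 = 8542.4 Tg.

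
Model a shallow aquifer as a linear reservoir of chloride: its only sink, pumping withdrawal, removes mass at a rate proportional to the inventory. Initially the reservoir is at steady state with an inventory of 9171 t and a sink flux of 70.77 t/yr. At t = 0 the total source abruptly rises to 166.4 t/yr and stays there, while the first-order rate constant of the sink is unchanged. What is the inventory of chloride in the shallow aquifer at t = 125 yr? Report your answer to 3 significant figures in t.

τ = M₀/F₀ = 9171/70.77 = 129.6 yr; rate constant k = 1/τ.
New steady state M_∞ = F₁/k = F₁·τ = 166.4 × 129.6 = 21564 t.
M(t) = M_∞ + (M₀ − M_∞)·e^(−t/τ); t/τ = 125/129.6 = 0.9646, so e^(−t/τ) = 0.3811.
M(t) = 21564 − 12390 × 0.3811 = 16840 t.

16800 t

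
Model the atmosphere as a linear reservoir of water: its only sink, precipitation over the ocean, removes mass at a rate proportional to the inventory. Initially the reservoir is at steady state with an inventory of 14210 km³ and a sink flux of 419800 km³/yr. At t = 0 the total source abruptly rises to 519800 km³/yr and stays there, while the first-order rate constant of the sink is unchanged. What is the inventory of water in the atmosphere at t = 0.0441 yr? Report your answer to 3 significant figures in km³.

16700 km³

τ = M₀/F₀ = 14210/419800 = 0.03385 yr; rate constant k = 1/τ.
New steady state M_∞ = F₁/k = F₁·τ = 519800 × 0.03385 = 17595 km³.
M(t) = M_∞ + (M₀ − M_∞)·e^(−t/τ); t/τ = 0.0441/0.03385 = 1.303, so e^(−t/τ) = 0.2718.
M(t) = 17595 − 3385 × 0.2718 = 16675 km³.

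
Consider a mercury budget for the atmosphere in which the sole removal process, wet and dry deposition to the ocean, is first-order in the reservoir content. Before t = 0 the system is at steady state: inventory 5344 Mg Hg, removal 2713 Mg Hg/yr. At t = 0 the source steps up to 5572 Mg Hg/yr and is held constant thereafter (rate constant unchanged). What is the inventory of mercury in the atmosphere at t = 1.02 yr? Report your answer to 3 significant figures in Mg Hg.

τ = M₀/F₀ = 5344/2713 = 1.970 yr; rate constant k = 1/τ.
New steady state M_∞ = F₁/k = F₁·τ = 5572 × 1.970 = 10976 Mg Hg.
M(t) = M_∞ + (M₀ − M_∞)·e^(−t/τ); t/τ = 1.02/1.970 = 0.5178, so e^(−t/τ) = 0.5958.
M(t) = 10976 − 5632 × 0.5958 = 7620.2 Mg Hg.

7620 Mg Hg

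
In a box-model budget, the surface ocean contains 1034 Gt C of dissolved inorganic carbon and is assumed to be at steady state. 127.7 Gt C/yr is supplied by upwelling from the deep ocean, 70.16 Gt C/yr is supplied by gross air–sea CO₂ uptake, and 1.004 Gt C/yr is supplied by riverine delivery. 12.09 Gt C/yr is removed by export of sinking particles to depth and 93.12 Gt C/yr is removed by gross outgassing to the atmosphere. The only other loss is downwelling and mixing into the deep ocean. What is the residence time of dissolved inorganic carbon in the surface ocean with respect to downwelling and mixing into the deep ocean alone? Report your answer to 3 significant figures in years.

11.0 yr

At steady state ΣF_in = ΣF_out.
ΣF_in = 127.7 + 70.16 + 1.004 = 198.86 Gt C/yr.
Downwelling and mixing into the deep ocean flux = ΣF_in − (12.09 + 93.12) = 198.86 − 105.2 = 93.65 Gt C/yr.
τ = M / F = 1034 / 93.65 = 11.04 yr.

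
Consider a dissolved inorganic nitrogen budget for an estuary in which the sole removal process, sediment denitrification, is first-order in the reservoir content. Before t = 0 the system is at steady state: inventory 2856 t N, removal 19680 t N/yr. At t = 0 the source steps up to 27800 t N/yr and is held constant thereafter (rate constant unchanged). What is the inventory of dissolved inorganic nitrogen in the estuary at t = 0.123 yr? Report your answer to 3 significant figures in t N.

The sink rate constant is k = F₀/M₀ = 19680/2856 = 6.891 yr⁻¹.
Solving dM/dt = F₁ − kM with M(0) = M₀ gives M(t) = F₁/k + (M₀ − F₁/k)·e^(−kt).
F₁/k = 27800/6.891 = 4034.4 t N; kt = 6.891 × 0.123 = 0.8476, e^(−kt) = 0.4285.
M(0.123) = 4034.4 + (2856 − 4034.4) × 0.4285 = 4034.4 − 504.9 = 3529.5 t N.

3530 t N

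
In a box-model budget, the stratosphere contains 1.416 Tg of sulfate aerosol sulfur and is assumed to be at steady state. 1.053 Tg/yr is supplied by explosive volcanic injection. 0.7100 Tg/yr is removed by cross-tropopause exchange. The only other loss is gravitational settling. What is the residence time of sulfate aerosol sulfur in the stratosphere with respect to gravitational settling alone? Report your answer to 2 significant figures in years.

At steady state ΣF_in = ΣF_out.
ΣF_in = 1.0530 Tg/yr.
Gravitational settling flux = ΣF_in − (0.7100) = 1.0530 − 0.7100 = 0.3430 Tg/yr.
τ = M / F = 1.416 / 0.3430 = 4.128 yr.

4.1 yr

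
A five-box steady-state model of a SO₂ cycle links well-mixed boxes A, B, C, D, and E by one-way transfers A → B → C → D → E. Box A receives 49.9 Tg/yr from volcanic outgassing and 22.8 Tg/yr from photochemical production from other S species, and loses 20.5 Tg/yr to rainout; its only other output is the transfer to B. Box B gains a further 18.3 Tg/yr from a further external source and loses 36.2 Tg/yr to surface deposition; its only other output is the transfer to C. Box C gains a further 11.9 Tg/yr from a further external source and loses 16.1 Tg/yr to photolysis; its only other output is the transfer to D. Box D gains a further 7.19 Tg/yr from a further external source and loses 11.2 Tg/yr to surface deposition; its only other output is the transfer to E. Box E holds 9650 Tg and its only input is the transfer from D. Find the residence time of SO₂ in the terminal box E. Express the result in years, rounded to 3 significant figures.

370 yr

Box A: F(A→B) = (49.9 + 22.8) − 20.5 = 52.200 Tg/yr.
Box B: F(B→C) = (52.200 + 18.3) − 36.2 = 34.300 Tg/yr.
Box C: F(C→D) = (34.300 + 11.9) − 16.1 = 30.100 Tg/yr.
Box D: F(D→E) = (30.100 + 7.19) − 11.2 = 26.090 Tg/yr.
Box E throughput = its input = 26.090 Tg/yr; τ = 9650 / 26.090 = 369.9 yr.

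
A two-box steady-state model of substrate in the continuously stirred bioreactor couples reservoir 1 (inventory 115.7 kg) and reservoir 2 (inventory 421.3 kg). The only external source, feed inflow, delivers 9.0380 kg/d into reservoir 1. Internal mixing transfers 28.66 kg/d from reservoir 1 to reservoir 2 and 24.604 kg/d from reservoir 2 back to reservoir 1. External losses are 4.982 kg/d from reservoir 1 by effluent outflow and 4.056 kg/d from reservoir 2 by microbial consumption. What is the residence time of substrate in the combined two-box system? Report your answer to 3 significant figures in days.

Residence time in the combined system uses the total inventory and the total *external* removal — internal exchanges between the two boxes cancel.
M_total = 115.7 + 421.3 = 537.00 kg.
ΣF_external_out = 4.982 + 4.056 = 9.0380 kg/d.
τ = M_total / ΣF_ext = 537.00 / 9.0380 = 59.42 d.

59.4 d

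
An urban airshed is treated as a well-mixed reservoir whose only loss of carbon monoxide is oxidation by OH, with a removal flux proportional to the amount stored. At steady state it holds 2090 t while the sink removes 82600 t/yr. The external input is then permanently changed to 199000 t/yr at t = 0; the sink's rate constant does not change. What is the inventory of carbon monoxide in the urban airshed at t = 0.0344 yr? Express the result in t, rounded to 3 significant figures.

4280 t

Residence time τ = M₀/F₀ = 0.02530 yr. The eventual steady state is M_∞ = M₀·(F₁/F₀) = 2090 × 199000/82600 = 5035.2 t.
The anomaly ΔM(t) = M(t) − M_∞ decays as ΔM₀·e^(−t/τ) with ΔM₀ = 2090 − 5035.2 = −2945 t.
At t = 0.0344 yr, e^(−t/τ) = e^(−1.360) = 0.2568, so ΔM = −756.3 t and M = 5035.2 − 756.3 = 4279.0 t.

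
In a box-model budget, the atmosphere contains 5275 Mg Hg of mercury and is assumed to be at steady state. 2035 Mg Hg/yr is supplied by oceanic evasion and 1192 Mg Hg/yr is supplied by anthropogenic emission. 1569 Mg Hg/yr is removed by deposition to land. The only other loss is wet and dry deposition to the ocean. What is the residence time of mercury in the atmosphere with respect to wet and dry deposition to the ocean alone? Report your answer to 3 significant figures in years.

3.18 yr

At steady state ΣF_in = ΣF_out.
ΣF_in = 2035 + 1192 = 3227.0 Mg Hg/yr.
Wet and dry deposition to the ocean flux = ΣF_in − (1569) = 3227.0 − 1569 = 1658 Mg Hg/yr.
τ = M / F = 5275 / 1658 = 3.182 yr.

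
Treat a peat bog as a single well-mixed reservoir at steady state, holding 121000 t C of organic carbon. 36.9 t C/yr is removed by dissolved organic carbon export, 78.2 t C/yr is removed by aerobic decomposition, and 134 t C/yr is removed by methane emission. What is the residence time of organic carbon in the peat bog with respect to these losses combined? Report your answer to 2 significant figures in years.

Total removal = 36.90 + 78.20 + 134.0 = 249.10 t C/yr.
τ = M / ΣF_out = 121000 / 249.10 = 485.7 yr.

490 yr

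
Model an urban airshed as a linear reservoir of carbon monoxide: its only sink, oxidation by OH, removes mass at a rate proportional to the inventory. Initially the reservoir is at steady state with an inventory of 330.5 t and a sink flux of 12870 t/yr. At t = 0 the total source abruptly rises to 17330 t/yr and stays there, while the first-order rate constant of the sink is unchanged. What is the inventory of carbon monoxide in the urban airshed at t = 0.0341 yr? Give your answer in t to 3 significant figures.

415 t

Residence time τ = M₀/F₀ = 0.02568 yr. The eventual steady state is M_∞ = M₀·(F₁/F₀) = 330.5 × 17330/12870 = 445.03 t.
The anomaly ΔM(t) = M(t) − M_∞ decays as ΔM₀·e^(−t/τ) with ΔM₀ = 330.5 − 445.03 = −114.5 t.
At t = 0.0341 yr, e^(−t/τ) = e^(−1.328) = 0.2650, so ΔM = −30.36 t and M = 445.03 − 30.36 = 414.68 t.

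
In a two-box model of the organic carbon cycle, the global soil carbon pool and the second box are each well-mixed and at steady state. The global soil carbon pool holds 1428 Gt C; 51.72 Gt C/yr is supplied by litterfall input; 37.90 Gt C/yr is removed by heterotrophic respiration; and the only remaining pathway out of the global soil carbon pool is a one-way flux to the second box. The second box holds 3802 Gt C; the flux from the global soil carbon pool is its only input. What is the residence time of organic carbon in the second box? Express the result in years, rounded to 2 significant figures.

Balance the global soil carbon pool: ΣF_in = 51.720 Gt C/yr.
Flux to the second box = ΣF_in − (37.90) = 13.820 Gt C/yr.
At steady state the output of the second box equals its input, 13.820 Gt C/yr.
τ = M / F = 3802 / 13.820 = 275.1 yr.

280 yr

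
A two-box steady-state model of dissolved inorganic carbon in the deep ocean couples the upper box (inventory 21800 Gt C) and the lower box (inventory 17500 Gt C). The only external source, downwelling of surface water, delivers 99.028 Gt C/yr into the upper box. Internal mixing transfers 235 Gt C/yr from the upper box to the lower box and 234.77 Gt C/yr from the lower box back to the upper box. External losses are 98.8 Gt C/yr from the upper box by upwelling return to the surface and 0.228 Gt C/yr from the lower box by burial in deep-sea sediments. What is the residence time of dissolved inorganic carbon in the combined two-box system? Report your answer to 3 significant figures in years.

397 yr

Residence time in the combined system uses the total inventory and the total *external* removal — internal exchanges between the two boxes cancel.
M_total = 21800 + 17500 = 39300 Gt C.
ΣF_external_out = 98.8 + 0.228 = 99.028 Gt C/yr.
τ = M_total / ΣF_ext = 39300 / 99.028 = 396.9 yr.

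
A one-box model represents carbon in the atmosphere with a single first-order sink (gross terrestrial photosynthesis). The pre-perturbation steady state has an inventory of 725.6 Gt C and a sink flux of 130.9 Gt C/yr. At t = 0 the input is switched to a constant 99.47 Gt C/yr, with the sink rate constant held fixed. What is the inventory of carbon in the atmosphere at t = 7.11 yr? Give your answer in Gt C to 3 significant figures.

Residence time τ = M₀/F₀ = 5.543 yr. The eventual steady state is M_∞ = M₀·(F₁/F₀) = 725.6 × 99.47/130.9 = 551.38 Gt C.
The anomaly ΔM(t) = M(t) − M_∞ decays as ΔM₀·e^(−t/τ) with ΔM₀ = 725.6 − 551.38 = 174.2 Gt C.
At t = 7.11 yr, e^(−t/τ) = e^(−1.283) = 0.2773, so ΔM = 48.31 Gt C and M = 551.38 + 48.31 = 599.69 Gt C.

600 Gt C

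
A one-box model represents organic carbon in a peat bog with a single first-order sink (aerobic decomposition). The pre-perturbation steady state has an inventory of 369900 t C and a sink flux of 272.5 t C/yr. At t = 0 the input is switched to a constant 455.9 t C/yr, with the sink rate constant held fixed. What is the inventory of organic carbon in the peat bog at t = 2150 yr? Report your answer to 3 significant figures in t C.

τ = M₀/F₀ = 369900/272.5 = 1357 yr; rate constant k = 1/τ.
New steady state M_∞ = F₁/k = F₁·τ = 455.9 × 1357 = 618850 t C.
M(t) = M_∞ + (M₀ − M_∞)·e^(−t/τ); t/τ = 2150/1357 = 1.584, so e^(−t/τ) = 0.2052.
M(t) = 618850 − 249000 × 0.2052 = 567770 t C.

568000 t C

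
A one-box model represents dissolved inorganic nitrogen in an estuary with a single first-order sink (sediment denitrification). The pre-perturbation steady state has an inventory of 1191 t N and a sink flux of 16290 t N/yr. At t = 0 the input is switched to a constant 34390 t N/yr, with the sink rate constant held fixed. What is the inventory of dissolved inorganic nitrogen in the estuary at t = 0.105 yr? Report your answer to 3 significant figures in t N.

2200 t N

τ = M₀/F₀ = 1191/16290 = 0.07311 yr; rate constant k = 1/τ.
New steady state M_∞ = F₁/k = F₁·τ = 34390 × 0.07311 = 2514.3 t N.
M(t) = M_∞ + (M₀ − M_∞)·e^(−t/τ); t/τ = 0.105/0.07311 = 1.436, so e^(−t/τ) = 0.2378.
M(t) = 2514.3 − 1323 × 0.2378 = 2199.6 t N.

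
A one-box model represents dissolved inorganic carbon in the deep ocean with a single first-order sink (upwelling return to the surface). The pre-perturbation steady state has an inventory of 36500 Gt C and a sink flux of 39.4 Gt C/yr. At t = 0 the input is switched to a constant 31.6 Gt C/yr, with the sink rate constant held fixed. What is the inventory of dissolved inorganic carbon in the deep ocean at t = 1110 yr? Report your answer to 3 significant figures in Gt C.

31500 Gt C

τ = M₀/F₀ = 36500/39.4 = 926.4 yr; rate constant k = 1/τ.
New steady state M_∞ = F₁/k = F₁·τ = 31.6 × 926.4 = 29274 Gt C.
M(t) = M_∞ + (M₀ − M_∞)·e^(−t/τ); t/τ = 1110/926.4 = 1.198, so e^(−t/τ) = 0.3017.
M(t) = 29274 + 7226 × 0.3017 = 31454 Gt C.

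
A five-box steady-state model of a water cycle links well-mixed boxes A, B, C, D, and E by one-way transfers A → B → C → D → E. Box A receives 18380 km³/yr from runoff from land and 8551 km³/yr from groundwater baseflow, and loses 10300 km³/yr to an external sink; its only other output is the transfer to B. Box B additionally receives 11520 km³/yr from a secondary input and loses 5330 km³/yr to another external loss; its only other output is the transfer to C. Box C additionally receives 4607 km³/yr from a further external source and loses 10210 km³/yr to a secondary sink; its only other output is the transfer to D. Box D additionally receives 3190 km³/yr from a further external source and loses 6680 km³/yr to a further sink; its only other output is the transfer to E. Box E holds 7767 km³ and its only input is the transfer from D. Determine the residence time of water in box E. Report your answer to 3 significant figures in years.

Box A: F(A→B) = (18380 + 8551) − 10300 = 16631 km³/yr.
Box B: F(B→C) = (16631 + 11520) − 5330 = 22821 km³/yr.
Box C: F(C→D) = (22821 + 4607) − 10210 = 17218 km³/yr.
Box D: F(D→E) = (17218 + 3190) − 6680 = 13728 km³/yr.
Box E throughput = its input = 13728 km³/yr; τ = 7767 / 13728 = 0.5658 yr.

0.566 yr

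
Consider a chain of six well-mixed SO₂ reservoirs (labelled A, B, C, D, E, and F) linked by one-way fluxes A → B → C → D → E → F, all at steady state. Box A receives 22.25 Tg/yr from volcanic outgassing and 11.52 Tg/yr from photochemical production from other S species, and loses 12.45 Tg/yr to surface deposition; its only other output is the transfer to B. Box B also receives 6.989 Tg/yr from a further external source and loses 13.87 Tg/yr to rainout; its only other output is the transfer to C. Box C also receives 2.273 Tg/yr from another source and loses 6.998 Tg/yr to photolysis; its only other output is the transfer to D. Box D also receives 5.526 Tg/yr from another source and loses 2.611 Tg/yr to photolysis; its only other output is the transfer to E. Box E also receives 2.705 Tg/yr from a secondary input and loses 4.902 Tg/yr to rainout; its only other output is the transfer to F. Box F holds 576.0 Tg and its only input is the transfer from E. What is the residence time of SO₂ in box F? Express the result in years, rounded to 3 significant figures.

Box A: F(A→B) = (22.25 + 11.52) − 12.45 = 21.320 Tg/yr.
Box B: F(B→C) = (21.320 + 6.989) − 13.87 = 14.439 Tg/yr.
Box C: F(C→D) = (14.439 + 2.273) − 6.998 = 9.7140 Tg/yr.
Box D: F(D→E) = (9.7140 + 5.526) − 2.611 = 12.629 Tg/yr.
Box E: F(E→F) = (12.629 + 2.705) − 4.902 = 10.432 Tg/yr.
Box F throughput = its input = 10.432 Tg/yr; τ = 576.0 / 10.432 = 55.21 yr.

55.2 yr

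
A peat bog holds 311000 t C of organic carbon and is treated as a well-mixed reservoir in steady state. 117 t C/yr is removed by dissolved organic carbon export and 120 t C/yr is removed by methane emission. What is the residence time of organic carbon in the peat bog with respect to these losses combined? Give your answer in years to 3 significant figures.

Total removal = 117.0 + 120.0 = 237.00 t C/yr.
τ = M / ΣF_out = 311000 / 237.00 = 1312 yr.

1310 yr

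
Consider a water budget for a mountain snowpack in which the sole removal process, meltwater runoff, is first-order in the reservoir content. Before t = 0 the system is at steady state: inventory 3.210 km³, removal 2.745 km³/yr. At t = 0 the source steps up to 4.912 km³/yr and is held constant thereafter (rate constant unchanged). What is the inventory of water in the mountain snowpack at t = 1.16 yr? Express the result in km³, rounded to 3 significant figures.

4.80 km³

τ = M₀/F₀ = 3.210/2.745 = 1.169 yr; rate constant k = 1/τ.
New steady state M_∞ = F₁/k = F₁·τ = 4.912 × 1.169 = 5.7441 km³.
M(t) = M_∞ + (M₀ − M_∞)·e^(−t/τ); t/τ = 1.16/1.169 = 0.9920, so e^(−t/τ) = 0.3708.
M(t) = 5.7441 − 2.534 × 0.3708 = 4.8043 km³.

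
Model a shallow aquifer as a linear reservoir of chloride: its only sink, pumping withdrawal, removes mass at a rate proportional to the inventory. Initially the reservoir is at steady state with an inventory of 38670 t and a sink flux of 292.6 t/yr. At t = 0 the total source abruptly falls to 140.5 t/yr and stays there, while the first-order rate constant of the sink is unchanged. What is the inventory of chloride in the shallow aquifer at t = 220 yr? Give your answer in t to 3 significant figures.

22400 t

τ = M₀/F₀ = 38670/292.6 = 132.2 yr; rate constant k = 1/τ.
New steady state M_∞ = F₁/k = F₁·τ = 140.5 × 132.2 = 18568 t.
M(t) = M_∞ + (M₀ − M_∞)·e^(−t/τ); t/τ = 220/132.2 = 1.665, so e^(−t/τ) = 0.1893.
M(t) = 18568 + 20100 × 0.1893 = 22373 t.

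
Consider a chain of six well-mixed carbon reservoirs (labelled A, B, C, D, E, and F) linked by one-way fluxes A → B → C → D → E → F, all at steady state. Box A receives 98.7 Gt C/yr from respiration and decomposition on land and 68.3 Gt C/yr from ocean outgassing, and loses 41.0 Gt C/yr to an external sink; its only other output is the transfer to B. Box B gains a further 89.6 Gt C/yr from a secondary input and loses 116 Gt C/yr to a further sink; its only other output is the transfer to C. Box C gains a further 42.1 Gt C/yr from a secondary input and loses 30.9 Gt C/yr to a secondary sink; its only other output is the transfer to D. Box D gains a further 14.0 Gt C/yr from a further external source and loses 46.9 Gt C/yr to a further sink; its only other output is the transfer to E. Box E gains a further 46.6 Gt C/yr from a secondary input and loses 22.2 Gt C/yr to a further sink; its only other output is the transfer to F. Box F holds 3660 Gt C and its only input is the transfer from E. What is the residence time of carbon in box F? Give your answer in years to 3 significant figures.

Box A: F(A→B) = (98.7 + 68.3) − 41.0 = 126.00 Gt C/yr.
Box B: F(B→C) = (126.00 + 89.6) − 116 = 99.600 Gt C/yr.
Box C: F(C→D) = (99.600 + 42.1) − 30.9 = 110.80 Gt C/yr.
Box D: F(D→E) = (110.80 + 14.0) − 46.9 = 77.900 Gt C/yr.
Box E: F(E→F) = (77.900 + 46.6) − 22.2 = 102.30 Gt C/yr.
Box F throughput = its input = 102.30 Gt C/yr; τ = 3660 / 102.30 = 35.78 yr.

35.8 yr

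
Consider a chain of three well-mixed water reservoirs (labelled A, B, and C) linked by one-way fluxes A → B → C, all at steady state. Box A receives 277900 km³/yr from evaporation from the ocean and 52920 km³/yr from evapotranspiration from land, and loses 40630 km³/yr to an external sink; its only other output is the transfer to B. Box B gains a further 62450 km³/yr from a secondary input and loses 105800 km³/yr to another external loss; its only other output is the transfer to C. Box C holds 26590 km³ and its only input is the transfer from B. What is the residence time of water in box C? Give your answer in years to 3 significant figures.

0.108 yr

Box A: F(A→B) = (277900 + 52920) − 40630 = 290190 km³/yr.
Box B: F(B→C) = (290190 + 62450) − 105800 = 246840 km³/yr.
Box C throughput = its input = 246840 km³/yr; τ = 26590 / 246840 = 0.1077 yr.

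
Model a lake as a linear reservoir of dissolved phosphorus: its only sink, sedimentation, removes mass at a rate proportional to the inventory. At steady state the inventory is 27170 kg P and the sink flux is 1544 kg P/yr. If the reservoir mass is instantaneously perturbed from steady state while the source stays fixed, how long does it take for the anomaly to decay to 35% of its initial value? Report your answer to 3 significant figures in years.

18.5 yr

For a linear reservoir the anomaly decays as exp(−t/τ) with τ = M/F = 27170/1544 = 17.60 yr.
exp(−t/τ) = 0.35 ⇒ t = −τ ln(0.35) = 17.60 × 1.050 = 18.47 yr.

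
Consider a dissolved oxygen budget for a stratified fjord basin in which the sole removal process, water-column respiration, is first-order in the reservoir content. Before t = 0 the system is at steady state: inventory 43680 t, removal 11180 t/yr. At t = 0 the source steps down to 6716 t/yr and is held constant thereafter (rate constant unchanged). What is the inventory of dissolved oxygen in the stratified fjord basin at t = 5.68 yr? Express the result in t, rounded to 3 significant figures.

30300 t

The sink rate constant is k = F₀/M₀ = 11180/43680 = 0.2560 yr⁻¹.
Solving dM/dt = F₁ − kM with M(0) = M₀ gives M(t) = F₁/k + (M₀ − F₁/k)·e^(−kt).
F₁/k = 6716/0.2560 = 26239 t; kt = 0.2560 × 5.68 = 1.454, e^(−kt) = 0.2337.
M(5.68) = 26239 + (43680 − 26239) × 0.2337 = 26239 + 4076 = 30315 t.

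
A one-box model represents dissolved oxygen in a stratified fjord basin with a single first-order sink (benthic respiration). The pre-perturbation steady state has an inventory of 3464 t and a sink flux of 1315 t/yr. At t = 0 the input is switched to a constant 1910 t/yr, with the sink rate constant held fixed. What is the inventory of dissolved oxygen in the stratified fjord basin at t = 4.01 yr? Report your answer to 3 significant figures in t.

τ = M₀/F₀ = 3464/1315 = 2.634 yr; rate constant k = 1/τ.
New steady state M_∞ = F₁/k = F₁·τ = 1910 × 2.634 = 5031.4 t.
M(t) = M_∞ + (M₀ − M_∞)·e^(−t/τ); t/τ = 4.01/2.634 = 1.522, so e^(−t/τ) = 0.2182.
M(t) = 5031.4 − 1567 × 0.2182 = 4689.3 t.

4690 t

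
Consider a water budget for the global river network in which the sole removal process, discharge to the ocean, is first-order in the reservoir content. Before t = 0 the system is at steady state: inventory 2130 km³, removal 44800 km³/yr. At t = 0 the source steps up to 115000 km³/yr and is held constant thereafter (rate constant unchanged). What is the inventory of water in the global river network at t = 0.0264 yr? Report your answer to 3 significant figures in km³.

τ = M₀/F₀ = 2130/44800 = 0.04754 yr; rate constant k = 1/τ.
New steady state M_∞ = F₁/k = F₁·τ = 115000 × 0.04754 = 5467.6 km³.
M(t) = M_∞ + (M₀ − M_∞)·e^(−t/τ); t/τ = 0.0264/0.04754 = 0.5553, so e^(−t/τ) = 0.5739.
M(t) = 5467.6 − 3338 × 0.5739 = 3552.1 km³.

3550 km³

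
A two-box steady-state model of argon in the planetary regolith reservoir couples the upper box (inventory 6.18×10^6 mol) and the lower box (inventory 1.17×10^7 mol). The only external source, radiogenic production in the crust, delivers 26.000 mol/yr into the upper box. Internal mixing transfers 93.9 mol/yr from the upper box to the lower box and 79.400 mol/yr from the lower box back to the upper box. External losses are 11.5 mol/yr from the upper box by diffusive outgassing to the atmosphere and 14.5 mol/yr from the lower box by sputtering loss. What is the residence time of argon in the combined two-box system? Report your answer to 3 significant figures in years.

688000 yr

For the system as a whole, the A↔B exchange is internal and contributes nothing to the throughput; only the external sinks remove mass.
M_total = 6.18×10^6 + 1.17×10^7 = 1.7880×10^7 mol.
ΣF_external_out = 11.5 + 14.5 = 26.000 mol/yr.
τ = M_total / ΣF_ext = 1.7880×10^7 / 26.000 = 687700 yr.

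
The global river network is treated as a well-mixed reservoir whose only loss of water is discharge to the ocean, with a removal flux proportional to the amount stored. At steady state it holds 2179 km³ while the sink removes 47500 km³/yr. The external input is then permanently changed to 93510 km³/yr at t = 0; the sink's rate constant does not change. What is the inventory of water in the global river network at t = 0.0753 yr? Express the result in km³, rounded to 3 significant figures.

3880 km³

Residence time τ = M₀/F₀ = 0.04587 yr. The eventual steady state is M_∞ = M₀·(F₁/F₀) = 2179 × 93510/47500 = 4289.6 km³.
The anomaly ΔM(t) = M(t) − M_∞ decays as ΔM₀·e^(−t/τ) with ΔM₀ = 2179 − 4289.6 = −2111 km³.
At t = 0.0753 yr, e^(−t/τ) = e^(−1.641) = 0.1937, so ΔM = −408.8 km³ and M = 4289.6 − 408.8 = 3880.8 km³.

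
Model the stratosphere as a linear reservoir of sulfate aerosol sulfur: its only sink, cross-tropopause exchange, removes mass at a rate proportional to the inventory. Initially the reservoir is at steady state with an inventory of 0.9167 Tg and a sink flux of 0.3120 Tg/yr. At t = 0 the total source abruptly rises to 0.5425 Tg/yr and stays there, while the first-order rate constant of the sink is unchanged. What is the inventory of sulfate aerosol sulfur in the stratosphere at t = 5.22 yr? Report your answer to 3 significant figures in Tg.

τ = M₀/F₀ = 0.9167/0.3120 = 2.938 yr; rate constant k = 1/τ.
New steady state M_∞ = F₁/k = F₁·τ = 0.5425 × 2.938 = 1.5939 Tg.
M(t) = M_∞ + (M₀ − M_∞)·e^(−t/τ); t/τ = 5.22/2.938 = 1.777, so e^(−t/τ) = 0.1692.
M(t) = 1.5939 − 0.6772 × 0.1692 = 1.4793 Tg.

1.48 Tg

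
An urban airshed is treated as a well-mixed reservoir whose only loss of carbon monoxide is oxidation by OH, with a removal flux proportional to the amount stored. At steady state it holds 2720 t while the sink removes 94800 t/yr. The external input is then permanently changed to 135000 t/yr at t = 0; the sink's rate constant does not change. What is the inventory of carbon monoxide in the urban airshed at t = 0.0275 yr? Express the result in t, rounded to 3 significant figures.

τ = M₀/F₀ = 2720/94800 = 0.02869 yr; rate constant k = 1/τ.
New steady state M_∞ = F₁/k = F₁·τ = 135000 × 0.02869 = 3873.4 t.
M(t) = M_∞ + (M₀ − M_∞)·e^(−t/τ); t/τ = 0.0275/0.02869 = 0.9585, so e^(−t/τ) = 0.3835.
M(t) = 3873.4 − 1153 × 0.3835 = 3431.1 t.

3430 t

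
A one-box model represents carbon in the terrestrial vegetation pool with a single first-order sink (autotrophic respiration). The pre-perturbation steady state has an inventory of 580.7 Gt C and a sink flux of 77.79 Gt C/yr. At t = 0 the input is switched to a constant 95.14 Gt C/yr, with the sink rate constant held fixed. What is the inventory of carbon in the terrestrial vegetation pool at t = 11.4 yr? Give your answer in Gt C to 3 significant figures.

682 Gt C

Residence time τ = M₀/F₀ = 7.465 yr. The eventual steady state is M_∞ = M₀·(F₁/F₀) = 580.7 × 95.14/77.79 = 710.22 Gt C.
The anomaly ΔM(t) = M(t) − M_∞ decays as ΔM₀·e^(−t/τ) with ΔM₀ = 580.7 − 710.22 = −129.5 Gt C.
At t = 11.4 yr, e^(−t/τ) = e^(−1.527) = 0.2172, so ΔM = −28.13 Gt C and M = 710.22 − 28.13 = 682.09 Gt C.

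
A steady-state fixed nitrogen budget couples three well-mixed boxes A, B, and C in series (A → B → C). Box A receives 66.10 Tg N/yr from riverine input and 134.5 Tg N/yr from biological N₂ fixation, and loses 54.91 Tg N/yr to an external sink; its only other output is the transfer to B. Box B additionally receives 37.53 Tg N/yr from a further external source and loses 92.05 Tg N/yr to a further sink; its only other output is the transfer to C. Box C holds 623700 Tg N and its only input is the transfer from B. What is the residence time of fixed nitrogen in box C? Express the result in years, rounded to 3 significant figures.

6840 yr

Box A: F(A→B) = (66.10 + 134.5) − 54.91 = 145.69 Tg N/yr.
Box B: F(B→C) = (145.69 + 37.53) − 92.05 = 91.170 Tg N/yr.
Box C throughput = its input = 91.170 Tg N/yr; τ = 623700 / 91.170 = 6841 yr.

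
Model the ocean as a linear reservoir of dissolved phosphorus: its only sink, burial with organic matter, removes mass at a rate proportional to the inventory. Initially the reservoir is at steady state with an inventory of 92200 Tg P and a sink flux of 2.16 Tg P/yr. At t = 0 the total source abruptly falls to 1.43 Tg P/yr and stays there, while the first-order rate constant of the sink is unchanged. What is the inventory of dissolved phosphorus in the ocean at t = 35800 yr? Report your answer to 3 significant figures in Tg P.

The sink rate constant is k = F₀/M₀ = 2.16/92200 = 2.343×10^-5 yr⁻¹.
Solving dM/dt = F₁ − kM with M(0) = M₀ gives M(t) = F₁/k + (M₀ − F₁/k)·e^(−kt).
F₁/k = 1.43/2.343×10^-5 = 61040 Tg P; kt = 2.343×10^-5 × 35800 = 0.8387, e^(−kt) = 0.4323.
M(35800) = 61040 + (92200 − 61040) × 0.4323 = 61040 + 13470 = 74510 Tg P.

74500 Tg P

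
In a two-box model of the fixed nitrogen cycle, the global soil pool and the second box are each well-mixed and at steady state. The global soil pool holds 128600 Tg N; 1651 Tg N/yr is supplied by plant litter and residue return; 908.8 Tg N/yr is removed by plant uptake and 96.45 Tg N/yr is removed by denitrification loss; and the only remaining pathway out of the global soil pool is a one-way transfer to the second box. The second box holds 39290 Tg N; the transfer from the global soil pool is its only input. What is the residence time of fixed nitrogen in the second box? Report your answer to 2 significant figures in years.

61 yr

Balance the global soil pool: ΣF_in = 1651.0 Tg N/yr.
Transfer to the second box = ΣF_in − (908.8 + 96.45) = 645.75 Tg N/yr.
At steady state the output of the second box equals its input, 645.75 Tg N/yr.
τ = M / F = 39290 / 645.75 = 60.84 yr.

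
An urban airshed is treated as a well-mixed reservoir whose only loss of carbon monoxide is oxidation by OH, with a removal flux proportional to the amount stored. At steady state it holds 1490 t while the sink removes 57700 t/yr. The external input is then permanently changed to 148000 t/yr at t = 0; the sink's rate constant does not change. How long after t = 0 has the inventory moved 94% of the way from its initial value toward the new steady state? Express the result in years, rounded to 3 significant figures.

τ = M₀/F₀ = 1490/57700 = 0.02582 yr.
The remaining gap fraction is e^(−t/τ); 94% covered ⇒ e^(−t/τ) = 0.0600.
t = −τ ln(0.0600) = 0.02582 × 2.813 = 0.07265 yr.

0.0727 yr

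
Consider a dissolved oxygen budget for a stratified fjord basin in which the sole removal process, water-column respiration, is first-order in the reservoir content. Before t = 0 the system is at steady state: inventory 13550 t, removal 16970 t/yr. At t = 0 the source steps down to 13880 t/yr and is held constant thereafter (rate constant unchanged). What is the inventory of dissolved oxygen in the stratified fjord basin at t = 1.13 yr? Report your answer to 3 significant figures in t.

The sink rate constant is k = F₀/M₀ = 16970/13550 = 1.252 yr⁻¹.
Solving dM/dt = F₁ − kM with M(0) = M₀ gives M(t) = F₁/k + (M₀ − F₁/k)·e^(−kt).
F₁/k = 13880/1.252 = 11083 t; kt = 1.252 × 1.13 = 1.415, e^(−kt) = 0.2429.
M(1.13) = 11083 + (13550 − 11083) × 0.2429 = 11083 + 599.2 = 11682 t.

11700 t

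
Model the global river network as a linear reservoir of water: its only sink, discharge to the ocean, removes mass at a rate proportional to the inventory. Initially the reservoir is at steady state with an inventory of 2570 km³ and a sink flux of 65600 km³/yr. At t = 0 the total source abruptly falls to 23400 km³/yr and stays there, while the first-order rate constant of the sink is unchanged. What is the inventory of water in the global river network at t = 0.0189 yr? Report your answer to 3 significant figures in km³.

1940 km³

τ = M₀/F₀ = 2570/65600 = 0.03918 yr; rate constant k = 1/τ.
New steady state M_∞ = F₁/k = F₁·τ = 23400 × 0.03918 = 916.74 km³.
M(t) = M_∞ + (M₀ − M_∞)·e^(−t/τ); t/τ = 0.0189/0.03918 = 0.4824, so e^(−t/τ) = 0.6173.
M(t) = 916.74 + 1653 × 0.6173 = 1937.3 km³.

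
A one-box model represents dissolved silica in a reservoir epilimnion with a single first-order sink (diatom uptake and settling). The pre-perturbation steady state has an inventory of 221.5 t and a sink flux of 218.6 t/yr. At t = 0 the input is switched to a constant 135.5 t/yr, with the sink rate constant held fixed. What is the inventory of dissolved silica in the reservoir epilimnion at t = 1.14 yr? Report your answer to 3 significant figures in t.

Residence time τ = M₀/F₀ = 1.013 yr. The eventual steady state is M_∞ = M₀·(F₁/F₀) = 221.5 × 135.5/218.6 = 137.30 t.
The anomaly ΔM(t) = M(t) − M_∞ decays as ΔM₀·e^(−t/τ) with ΔM₀ = 221.5 − 137.30 = 84.20 t.
At t = 1.14 yr, e^(−t/τ) = e^(−1.125) = 0.3246, so ΔM = 27.33 t and M = 137.30 + 27.33 = 164.63 t.

165 t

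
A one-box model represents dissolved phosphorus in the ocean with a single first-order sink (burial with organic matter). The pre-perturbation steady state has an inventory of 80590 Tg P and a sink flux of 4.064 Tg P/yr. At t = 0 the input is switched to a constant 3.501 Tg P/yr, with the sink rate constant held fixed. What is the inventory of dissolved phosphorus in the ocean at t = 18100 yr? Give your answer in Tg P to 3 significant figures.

73900 Tg P

τ = M₀/F₀ = 80590/4.064 = 19830 yr; rate constant k = 1/τ.
New steady state M_∞ = F₁/k = F₁·τ = 3.501 × 19830 = 69426 Tg P.
M(t) = M_∞ + (M₀ − M_∞)·e^(−t/τ); t/τ = 18100/19830 = 0.9127, so e^(−t/τ) = 0.4014.
M(t) = 69426 + 11160 × 0.4014 = 73907 Tg P.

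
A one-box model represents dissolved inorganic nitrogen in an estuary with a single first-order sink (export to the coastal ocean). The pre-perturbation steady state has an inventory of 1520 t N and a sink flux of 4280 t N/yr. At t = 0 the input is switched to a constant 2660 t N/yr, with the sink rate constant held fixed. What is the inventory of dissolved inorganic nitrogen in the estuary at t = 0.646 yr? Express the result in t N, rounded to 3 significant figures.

1040 t N

τ = M₀/F₀ = 1520/4280 = 0.3551 yr; rate constant k = 1/τ.
New steady state M_∞ = F₁/k = F₁·τ = 2660 × 0.3551 = 944.67 t N.
M(t) = M_∞ + (M₀ − M_∞)·e^(−t/τ); t/τ = 0.646/0.3551 = 1.819, so e^(−t/τ) = 0.1622.
M(t) = 944.67 + 575.3 × 0.1622 = 1038.0 t N.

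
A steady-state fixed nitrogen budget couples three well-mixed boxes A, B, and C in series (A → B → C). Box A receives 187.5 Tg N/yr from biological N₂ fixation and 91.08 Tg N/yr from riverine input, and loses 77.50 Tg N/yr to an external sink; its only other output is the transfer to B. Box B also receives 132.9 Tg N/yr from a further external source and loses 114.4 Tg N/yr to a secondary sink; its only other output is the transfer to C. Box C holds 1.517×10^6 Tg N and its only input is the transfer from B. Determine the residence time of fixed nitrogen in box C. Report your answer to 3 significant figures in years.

6910 yr

Box A: F(A→B) = (187.5 + 91.08) − 77.50 = 201.08 Tg N/yr.
Box B: F(B→C) = (201.08 + 132.9) − 114.4 = 219.58 Tg N/yr.
Box C throughput = its input = 219.58 Tg N/yr; τ = 1.517×10^6 / 219.58 = 6909 yr.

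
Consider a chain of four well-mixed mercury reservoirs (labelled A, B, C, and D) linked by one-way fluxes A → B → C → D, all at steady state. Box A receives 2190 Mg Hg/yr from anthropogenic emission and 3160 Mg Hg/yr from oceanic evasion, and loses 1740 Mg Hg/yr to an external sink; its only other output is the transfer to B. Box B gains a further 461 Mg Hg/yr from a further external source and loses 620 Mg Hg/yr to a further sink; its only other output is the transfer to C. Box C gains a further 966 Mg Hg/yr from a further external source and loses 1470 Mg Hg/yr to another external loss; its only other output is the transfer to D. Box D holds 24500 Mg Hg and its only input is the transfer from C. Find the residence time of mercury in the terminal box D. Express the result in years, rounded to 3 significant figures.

Box A: F(A→B) = (2190 + 3160) − 1740 = 3610.0 Mg Hg/yr.
Box B: F(B→C) = (3610.0 + 461) − 620 = 3451.0 Mg Hg/yr.
Box C: F(C→D) = (3451.0 + 966) − 1470 = 2947.0 Mg Hg/yr.
Box D throughput = its input = 2947.0 Mg Hg/yr; τ = 24500 / 2947.0 = 8.314 yr.

8.31 yr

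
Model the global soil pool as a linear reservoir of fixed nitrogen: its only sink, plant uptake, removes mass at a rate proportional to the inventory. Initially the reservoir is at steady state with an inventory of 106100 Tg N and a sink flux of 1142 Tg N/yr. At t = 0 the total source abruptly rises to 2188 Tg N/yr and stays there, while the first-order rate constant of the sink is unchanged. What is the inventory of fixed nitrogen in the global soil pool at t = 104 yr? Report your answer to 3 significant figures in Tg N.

Residence time τ = M₀/F₀ = 92.91 yr. The eventual steady state is M_∞ = M₀·(F₁/F₀) = 106100 × 2188/1142 = 203280 Tg N.
The anomaly ΔM(t) = M(t) − M_∞ decays as ΔM₀·e^(−t/τ) with ΔM₀ = 106100 − 203280 = −97180 Tg N.
At t = 104 yr, e^(−t/τ) = e^(−1.119) = 0.3265, so ΔM = −31730 Tg N and M = 203280 − 31730 = 171550 Tg N.

172000 Tg N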